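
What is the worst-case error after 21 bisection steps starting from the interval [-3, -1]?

Bisection error bound: |error| ≤ (b-a)/2^n
|error| ≤ (-1 - (-3))/2^21 = 2/2^21
|error| ≤ 0.0000009537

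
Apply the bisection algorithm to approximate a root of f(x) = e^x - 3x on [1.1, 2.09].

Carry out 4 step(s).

f(x) = e^x - 3x
Initial interval: [1.1, 2.09]

Iteration 1:
  c_1 = (1.100000 + 2.090000)/2 = 1.595000
  f(c_1) = f(1.595000) = 0.143329
  f(a) × f(c) < 0, new interval: [1.100000, 1.595000]
Iteration 2:
  c_2 = (1.100000 + 1.595000)/2 = 1.347500
  f(c_2) = f(1.347500) = -0.194706
  f(a) × f(c) ≥ 0, new interval: [1.347500, 1.595000]
Iteration 3:
  c_3 = (1.347500 + 1.595000)/2 = 1.471250
  f(c_3) = f(1.471250) = -0.059075
  f(a) × f(c) ≥ 0, new interval: [1.471250, 1.595000]
Iteration 4:
  c_4 = (1.471250 + 1.595000)/2 = 1.533125
  f(c_4) = f(1.533125) = 0.033256
  f(a) × f(c) < 0, new interval: [1.471250, 1.533125]

After 4 iteration(s), the approximation is c_4 = 1.533125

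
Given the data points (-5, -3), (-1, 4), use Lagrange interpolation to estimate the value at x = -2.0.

Lagrange interpolation formula:
P(x) = Σ yᵢ × Lᵢ(x)
where Lᵢ(x) = Π_{j≠i} (x - xⱼ)/(xᵢ - xⱼ)

L_0(-2.0) = (-2.0 - (-1))/(-5 - (-1)) = 0.250000
L_1(-2.0) = (-2.0 - (-5))/(-1 - (-5)) = 0.750000

P(-2.0) = (-3)×L_0(-2.0) + 4×L_1(-2.0)
P(-2.0) = 2.250000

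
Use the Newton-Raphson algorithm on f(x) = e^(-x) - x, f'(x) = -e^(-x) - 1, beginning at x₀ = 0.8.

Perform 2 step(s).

f(x) = e^(-x) - x
f'(x) = -e^(-x) - 1
x₀ = 0.8

Newton-Raphson formula: x_{n+1} = x_n - f(x_n)/f'(x_n)

Iteration 1:
  f(0.800000) = -0.350671
  f'(0.800000) = -1.449329
  x_1 = 0.800000 - (-0.350671)/(-1.449329) = 0.558046
Iteration 2:
  f(0.558046) = 0.014280
  f'(0.558046) = -1.572326
  x_2 = 0.558046 - 0.014280/(-1.572326) = 0.567128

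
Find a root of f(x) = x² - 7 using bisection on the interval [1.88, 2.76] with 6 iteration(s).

f(x) = x² - 7
Initial interval: [1.88, 2.76]

Iteration 1:
  c_1 = (1.880000 + 2.760000)/2 = 2.320000
  f(c_1) = f(2.320000) = -1.617600
  f(a) × f(c) ≥ 0, new interval: [2.320000, 2.760000]
Iteration 2:
  c_2 = (2.320000 + 2.760000)/2 = 2.540000
  f(c_2) = f(2.540000) = -0.548400
  f(a) × f(c) ≥ 0, new interval: [2.540000, 2.760000]
Iteration 3:
  c_3 = (2.540000 + 2.760000)/2 = 2.650000
  f(c_3) = f(2.650000) = 0.022500
  f(a) × f(c) < 0, new interval: [2.540000, 2.650000]
Iteration 4:
  c_4 = (2.540000 + 2.650000)/2 = 2.595000
  f(c_4) = f(2.595000) = -0.265975
  f(a) × f(c) ≥ 0, new interval: [2.595000, 2.650000]
Iteration 5:
  c_5 = (2.595000 + 2.650000)/2 = 2.622500
  f(c_5) = f(2.622500) = -0.122494
  f(a) × f(c) ≥ 0, new interval: [2.622500, 2.650000]
Iteration 6:
  c_6 = (2.622500 + 2.650000)/2 = 2.636250
  f(c_6) = f(2.636250) = -0.050186
  f(a) × f(c) ≥ 0, new interval: [2.636250, 2.650000]

After 6 iteration(s), the approximation is c_6 = 2.636250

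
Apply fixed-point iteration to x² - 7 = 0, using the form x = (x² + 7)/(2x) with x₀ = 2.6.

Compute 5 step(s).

Equation: x² - 7 = 0
Fixed-point form: x = (x² + 7)/(2x)
x₀ = 2.6

x_1 = g(2.600000) = 2.646154
x_2 = g(2.646154) = 2.645751
x_3 = g(2.645751) = 2.645751
x_4 = g(2.645751) = 2.645751
x_5 = g(2.645751) = 2.645751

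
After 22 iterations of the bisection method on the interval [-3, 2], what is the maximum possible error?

Bisection error bound: |error| ≤ (b-a)/2^n
|error| ≤ (2 - (-3))/2^22 = 5/2^22
|error| ≤ 0.0000011921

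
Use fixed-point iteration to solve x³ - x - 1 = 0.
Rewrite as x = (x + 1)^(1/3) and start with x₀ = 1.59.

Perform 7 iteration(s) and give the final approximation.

Equation: x³ - x - 1 = 0
Fixed-point form: x = (x + 1)^(1/3)
x₀ = 1.59

x_1 = g(1.590000) = 1.373304
x_2 = g(1.373304) = 1.333883
x_3 = g(1.333883) = 1.326457
x_4 = g(1.326457) = 1.325048
x_5 = g(1.325048) = 1.324781
x_6 = g(1.324781) = 1.324730
x_7 = g(1.324730) = 1.324720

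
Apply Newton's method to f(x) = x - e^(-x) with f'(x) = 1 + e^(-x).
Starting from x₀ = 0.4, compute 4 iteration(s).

f(x) = x - e^(-x)
f'(x) = 1 + e^(-x)
x₀ = 0.4

Newton-Raphson formula: x_{n+1} = x_n - f(x_n)/f'(x_n)

Iteration 1:
  f(0.400000) = -0.270320
  f'(0.400000) = 1.670320
  x_1 = 0.400000 - (-0.270320)/1.670320 = 0.561837
Iteration 2:
  f(0.561837) = -0.008323
  f'(0.561837) = 1.570161
  x_2 = 0.561837 - (-0.008323)/1.570161 = 0.567138
Iteration 3:
  f(0.567138) = -0.000008
  f'(0.567138) = 1.567146
  x_3 = 0.567138 - (-0.000008)/1.567146 = 0.567143
Iteration 4:
  f(0.567143) = 0.000000
  f'(0.567143) = 1.567143
  x_4 = 0.567143 - 0.000000/1.567143 = 0.567143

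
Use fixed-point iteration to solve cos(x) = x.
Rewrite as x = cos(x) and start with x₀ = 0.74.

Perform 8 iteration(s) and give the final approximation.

Equation: cos(x) = x
Fixed-point form: x = cos(x)
x₀ = 0.74

x_1 = g(0.740000) = 0.738469
x_2 = g(0.738469) = 0.739500
x_3 = g(0.739500) = 0.738805
x_4 = g(0.738805) = 0.739274
x_5 = g(0.739274) = 0.738958
x_6 = g(0.738958) = 0.739171
x_7 = g(0.739171) = 0.739028
x_8 = g(0.739028) = 0.739124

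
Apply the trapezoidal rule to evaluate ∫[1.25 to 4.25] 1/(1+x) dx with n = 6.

f(x) = 1/(1+x)
a = 1.25, b = 4.25, n = 6
h = (b - a)/n = 0.500000

Trapezoidal rule: (h/2)[f(x₀) + 2f(x₁) + 2f(x₂) + ... + f(xₙ)]

x_0 = 1.2500, f(x_0) = 0.444444, coefficient = 1
x_1 = 1.7500, f(x_1) = 0.363636, coefficient = 2
x_2 = 2.2500, f(x_2) = 0.307692, coefficient = 2
x_3 = 2.7500, f(x_3) = 0.266667, coefficient = 2
x_4 = 3.2500, f(x_4) = 0.235294, coefficient = 2
x_5 = 3.7500, f(x_5) = 0.210526, coefficient = 2
x_6 = 4.2500, f(x_6) = 0.190476, coefficient = 1

I ≈ (0.500000/2) × 3.402552 = 0.850638
Exact value: 0.847298
Error: 0.003340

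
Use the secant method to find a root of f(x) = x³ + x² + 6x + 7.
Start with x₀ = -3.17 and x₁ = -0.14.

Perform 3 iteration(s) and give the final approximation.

f(x) = x³ + x² + 6x + 7
x₀ = -3.17, x₁ = -0.14

Secant formula: x_{n+1} = x_n - f(x_n)(x_n - x_{n-1})/(f(x_n) - f(x_{n-1}))

Iteration 1:
  f(-3.170000) = -33.826113
  f(-0.140000) = 6.176856
  x_2 = -0.140000 - 6.176856×(-0.140000 - (-3.170000))/(6.176856 - (-33.826113))
       = -0.607862
Iteration 2:
  f(-0.140000) = 6.176856
  f(-0.607862) = 3.497721
  x_3 = -0.607862 - 3.497721×(-0.607862 - (-0.140000))/(3.497721 - 6.176856)
       = -1.218675
Iteration 3:
  f(-0.607862) = 3.497721
  f(-1.218675) = -0.636822
  x_4 = -1.218675 - (-0.636822)×(-1.218675 - (-0.607862))/(-0.636822 - 3.497721)
       = -1.124595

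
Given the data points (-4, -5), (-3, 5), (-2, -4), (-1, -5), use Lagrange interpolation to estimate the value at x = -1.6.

Lagrange interpolation formula:
P(x) = Σ yᵢ × Lᵢ(x)
where Lᵢ(x) = Π_{j≠i} (x - xⱼ)/(xᵢ - xⱼ)

L_0(-1.6) = (-1.6 - (-3))/(-4 - (-3)) × (-1.6 - (-2))/(-4 - (-2)) × (-1.6 - (-1))/(-4 - (-1)) = 0.056000
L_1(-1.6) = (-1.6 - (-4))/(-3 - (-4)) × (-1.6 - (-2))/(-3 - (-2)) × (-1.6 - (-1))/(-3 - (-1)) = -0.288000
L_2(-1.6) = (-1.6 - (-4))/(-2 - (-4)) × (-1.6 - (-3))/(-2 - (-3)) × (-1.6 - (-1))/(-2 - (-1)) = 1.008000
L_3(-1.6) = (-1.6 - (-4))/(-1 - (-4)) × (-1.6 - (-3))/(-1 - (-3)) × (-1.6 - (-2))/(-1 - (-2)) = 0.224000

P(-1.6) = (-5)×L_0(-1.6) + 5×L_1(-1.6) + (-4)×L_2(-1.6) + (-5)×L_3(-1.6)
P(-1.6) = -6.872000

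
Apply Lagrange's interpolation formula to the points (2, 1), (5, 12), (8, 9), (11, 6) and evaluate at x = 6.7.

Lagrange interpolation formula:
P(x) = Σ yᵢ × Lᵢ(x)
where Lᵢ(x) = Π_{j≠i} (x - xⱼ)/(xᵢ - xⱼ)

L_0(6.7) = (6.7 - 5)/(2 - 5) × (6.7 - 8)/(2 - 8) × (6.7 - 11)/(2 - 11) = -0.058660
L_1(6.7) = (6.7 - 2)/(5 - 2) × (6.7 - 8)/(5 - 8) × (6.7 - 11)/(5 - 11) = 0.486537
L_2(6.7) = (6.7 - 2)/(8 - 2) × (6.7 - 5)/(8 - 5) × (6.7 - 11)/(8 - 11) = 0.636241
L_3(6.7) = (6.7 - 2)/(11 - 2) × (6.7 - 5)/(11 - 5) × (6.7 - 8)/(11 - 8) = -0.064117

P(6.7) = 1×L_0(6.7) + 12×L_1(6.7) + 9×L_2(6.7) + 6×L_3(6.7)
P(6.7) = 11.121247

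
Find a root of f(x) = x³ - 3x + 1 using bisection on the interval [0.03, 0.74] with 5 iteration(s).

f(x) = x³ - 3x + 1
Initial interval: [0.03, 0.74]

Iteration 1:
  c_1 = (0.030000 + 0.740000)/2 = 0.385000
  f(c_1) = f(0.385000) = -0.097933
  f(a) × f(c) < 0, new interval: [0.030000, 0.385000]
Iteration 2:
  c_2 = (0.030000 + 0.385000)/2 = 0.207500
  f(c_2) = f(0.207500) = 0.386434
  f(a) × f(c) ≥ 0, new interval: [0.207500, 0.385000]
Iteration 3:
  c_3 = (0.207500 + 0.385000)/2 = 0.296250
  f(c_3) = f(0.296250) = 0.137250
  f(a) × f(c) ≥ 0, new interval: [0.296250, 0.385000]
Iteration 4:
  c_4 = (0.296250 + 0.385000)/2 = 0.340625
  f(c_4) = f(0.340625) = 0.017646
  f(a) × f(c) ≥ 0, new interval: [0.340625, 0.385000]
Iteration 5:
  c_5 = (0.340625 + 0.385000)/2 = 0.362812
  f(c_5) = f(0.362812) = -0.040679
  f(a) × f(c) < 0, new interval: [0.340625, 0.362812]

After 5 iteration(s), the approximation is c_5 = 0.362812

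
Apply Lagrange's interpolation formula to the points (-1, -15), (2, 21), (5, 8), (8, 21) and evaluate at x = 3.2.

Lagrange interpolation formula:
P(x) = Σ yᵢ × Lᵢ(x)
where Lᵢ(x) = Π_{j≠i} (x - xⱼ)/(xᵢ - xⱼ)

L_0(3.2) = (3.2 - 2)/(-1 - 2) × (3.2 - 5)/(-1 - 5) × (3.2 - 8)/(-1 - 8) = -0.064000
L_1(3.2) = (3.2 - (-1))/(2 - (-1)) × (3.2 - 5)/(2 - 5) × (3.2 - 8)/(2 - 8) = 0.672000
L_2(3.2) = (3.2 - (-1))/(5 - (-1)) × (3.2 - 2)/(5 - 2) × (3.2 - 8)/(5 - 8) = 0.448000
L_3(3.2) = (3.2 - (-1))/(8 - (-1)) × (3.2 - 2)/(8 - 2) × (3.2 - 5)/(8 - 5) = -0.056000

P(3.2) = (-15)×L_0(3.2) + 21×L_1(3.2) + 8×L_2(3.2) + 21×L_3(3.2)
P(3.2) = 17.480000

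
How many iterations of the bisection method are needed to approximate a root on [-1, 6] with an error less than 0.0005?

We need (b-a)/2^n ≤ 0.0005
(6 - (-1))/2^n ≤ 0.0005
7/2^n ≤ 0.0005
2^n ≥ 14000
n ≥ log₂(14000) = 13.77
n ≥ 14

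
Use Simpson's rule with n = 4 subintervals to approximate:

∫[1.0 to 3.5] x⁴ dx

f(x) = x⁴
a = 1.0, b = 3.5, n = 4
h = (b - a)/n = 0.625000

Simpson's rule: (h/3)[f(x₀) + 4f(x₁) + 2f(x₂) + ... + f(xₙ)]

x_0 = 1.0000, f(x_0) = 1.000000, coefficient = 1
x_1 = 1.6250, f(x_1) = 6.972900, coefficient = 4
x_2 = 2.2500, f(x_2) = 25.628906, coefficient = 2
x_3 = 2.8750, f(x_3) = 68.320557, coefficient = 4
x_4 = 3.5000, f(x_4) = 150.062500, coefficient = 1

I ≈ (0.625000/3) × 503.494141 = 104.894613
Exact value: 104.843750
Error: 0.050863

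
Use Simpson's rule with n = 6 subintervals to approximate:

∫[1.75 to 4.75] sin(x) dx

f(x) = sin(x)
a = 1.75, b = 4.75, n = 6
h = (b - a)/n = 0.500000

Simpson's rule: (h/3)[f(x₀) + 4f(x₁) + 2f(x₂) + ... + f(xₙ)]

x_0 = 1.7500, f(x_0) = 0.983986, coefficient = 1
x_1 = 2.2500, f(x_1) = 0.778073, coefficient = 4
x_2 = 2.7500, f(x_2) = 0.381661, coefficient = 2
x_3 = 3.2500, f(x_3) = -0.108195, coefficient = 4
x_4 = 3.7500, f(x_4) = -0.571561, coefficient = 2
x_5 = 4.2500, f(x_5) = -0.894989, coefficient = 4
x_6 = 4.7500, f(x_6) = -0.999293, coefficient = 1

I ≈ (0.500000/3) × -1.295553 = -0.215925
Exact value: -0.215848
Error: 0.000077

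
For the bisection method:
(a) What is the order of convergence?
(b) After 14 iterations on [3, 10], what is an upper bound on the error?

(a) Bisection has linear (order 1) convergence; the error is halved each step.

(b) Error bound = (b-a)/2^n = (10 - 3)/2^{14}
    = 7/2^{14}

(a) 1 (linear); (b) error ≤ 4.27e-04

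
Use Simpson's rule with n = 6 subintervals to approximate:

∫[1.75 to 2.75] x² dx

f(x) = x²
a = 1.75, b = 2.75, n = 6
h = (b - a)/n = 0.166667

Simpson's rule: (h/3)[f(x₀) + 4f(x₁) + 2f(x₂) + ... + f(xₙ)]

x_0 = 1.7500, f(x_0) = 3.062500, coefficient = 1
x_1 = 1.9167, f(x_1) = 3.673611, coefficient = 4
x_2 = 2.0833, f(x_2) = 4.340278, coefficient = 2
x_3 = 2.2500, f(x_3) = 5.062500, coefficient = 4
x_4 = 2.4167, f(x_4) = 5.840278, coefficient = 2
x_5 = 2.5833, f(x_5) = 6.673611, coefficient = 4
x_6 = 2.7500, f(x_6) = 7.562500, coefficient = 1

I ≈ (0.166667/3) × 92.625000 = 5.145833
Exact value: 5.145833
Error: 0.000000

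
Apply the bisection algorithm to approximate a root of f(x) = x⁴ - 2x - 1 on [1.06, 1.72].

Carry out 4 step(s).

f(x) = x⁴ - 2x - 1
Initial interval: [1.06, 1.72]

Iteration 1:
  c_1 = (1.060000 + 1.720000)/2 = 1.390000
  f(c_1) = f(1.390000) = -0.046990
  f(a) × f(c) ≥ 0, new interval: [1.390000, 1.720000]
Iteration 2:
  c_2 = (1.390000 + 1.720000)/2 = 1.555000
  f(c_2) = f(1.555000) = 1.736845
  f(a) × f(c) < 0, new interval: [1.390000, 1.555000]
Iteration 3:
  c_3 = (1.390000 + 1.555000)/2 = 1.472500
  f(c_3) = f(1.472500) = 0.756335
  f(a) × f(c) < 0, new interval: [1.390000, 1.472500]
Iteration 4:
  c_4 = (1.390000 + 1.472500)/2 = 1.431250
  f(c_4) = f(1.431250) = 0.333756
  f(a) × f(c) < 0, new interval: [1.390000, 1.431250]

After 4 iteration(s), the approximation is c_4 = 1.431250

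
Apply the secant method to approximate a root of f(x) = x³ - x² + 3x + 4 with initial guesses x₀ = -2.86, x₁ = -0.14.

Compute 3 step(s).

f(x) = x³ - x² + 3x + 4
x₀ = -2.86, x₁ = -0.14

Secant formula: x_{n+1} = x_n - f(x_n)(x_n - x_{n-1})/(f(x_n) - f(x_{n-1}))

Iteration 1:
  f(-2.860000) = -36.153256
  f(-0.140000) = 3.557656
  x_2 = -0.140000 - 3.557656×(-0.140000 - (-2.860000))/(3.557656 - (-36.153256))
       = -0.383682
Iteration 2:
  f(-0.140000) = 3.557656
  f(-0.383682) = 2.645261
  x_3 = -0.383682 - 2.645261×(-0.383682 - (-0.140000))/(2.645261 - 3.557656)
       = -1.090176
Iteration 3:
  f(-0.383682) = 2.645261
  f(-1.090176) = -1.754665
  x_4 = -1.090176 - (-1.754665)×(-1.090176 - (-0.383682))/(-1.754665 - 2.645261)
       = -0.808430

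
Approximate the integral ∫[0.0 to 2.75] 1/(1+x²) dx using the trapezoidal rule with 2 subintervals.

f(x) = 1/(1+x²)
a = 0.0, b = 2.75, n = 2
h = (b - a)/n = 1.375000

Trapezoidal rule: (h/2)[f(x₀) + 2f(x₁) + 2f(x₂) + ... + f(xₙ)]

x_0 = 0.0000, f(x_0) = 1.000000, coefficient = 1
x_1 = 1.3750, f(x_1) = 0.345946, coefficient = 2
x_2 = 2.7500, f(x_2) = 0.116788, coefficient = 1

I ≈ (1.375000/2) × 1.808680 = 1.243468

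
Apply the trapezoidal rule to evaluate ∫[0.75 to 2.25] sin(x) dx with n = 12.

f(x) = sin(x)
a = 0.75, b = 2.25, n = 12
h = (b - a)/n = 0.125000

Trapezoidal rule: (h/2)[f(x₀) + 2f(x₁) + 2f(x₂) + ... + f(xₙ)]

x_0 = 0.7500, f(x_0) = 0.681639, coefficient = 1
x_1 = 0.8750, f(x_1) = 0.767544, coefficient = 2
x_2 = 1.0000, f(x_2) = 0.841471, coefficient = 2
x_3 = 1.1250, f(x_3) = 0.902268, coefficient = 2
x_4 = 1.2500, f(x_4) = 0.948985, coefficient = 2
x_5 = 1.3750, f(x_5) = 0.980893, coefficient = 2
x_6 = 1.5000, f(x_6) = 0.997495, coefficient = 2
x_7 = 1.6250, f(x_7) = 0.998531, coefficient = 2
x_8 = 1.7500, f(x_8) = 0.983986, coefficient = 2
x_9 = 1.8750, f(x_9) = 0.954086, coefficient = 2
x_10 = 2.0000, f(x_10) = 0.909297, coefficient = 2
x_11 = 2.1250, f(x_11) = 0.850320, coefficient = 2
x_12 = 2.2500, f(x_12) = 0.778073, coefficient = 1

I ≈ (0.125000/2) × 21.729462 = 1.358091
Exact value: 1.359862
Error: 0.001771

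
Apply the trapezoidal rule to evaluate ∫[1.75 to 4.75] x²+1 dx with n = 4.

f(x) = x²+1
a = 1.75, b = 4.75, n = 4
h = (b - a)/n = 0.750000

Trapezoidal rule: (h/2)[f(x₀) + 2f(x₁) + 2f(x₂) + ... + f(xₙ)]

x_0 = 1.7500, f(x_0) = 4.062500, coefficient = 1
x_1 = 2.5000, f(x_1) = 7.250000, coefficient = 2
x_2 = 3.2500, f(x_2) = 11.562500, coefficient = 2
x_3 = 4.0000, f(x_3) = 17.000000, coefficient = 2
x_4 = 4.7500, f(x_4) = 23.562500, coefficient = 1

I ≈ (0.750000/2) × 99.250000 = 37.218750
Exact value: 36.937500
Error: 0.281250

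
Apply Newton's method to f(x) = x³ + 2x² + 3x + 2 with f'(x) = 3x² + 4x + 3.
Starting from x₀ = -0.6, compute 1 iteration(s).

f(x) = x³ + 2x² + 3x + 2
f'(x) = 3x² + 4x + 3
x₀ = -0.6

Newton-Raphson formula: x_{n+1} = x_n - f(x_n)/f'(x_n)

Iteration 1:
  f(-0.600000) = 0.704000
  f'(-0.600000) = 1.680000
  x_1 = -0.600000 - 0.704000/1.680000 = -1.019048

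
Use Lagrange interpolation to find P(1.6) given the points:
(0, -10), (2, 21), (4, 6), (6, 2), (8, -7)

Lagrange interpolation formula:
P(x) = Σ yᵢ × Lᵢ(x)
where Lᵢ(x) = Π_{j≠i} (x - xⱼ)/(xᵢ - xⱼ)

L_0(1.6) = (1.6 - 2)/(0 - 2) × (1.6 - 4)/(0 - 4) × (1.6 - 6)/(0 - 6) × (1.6 - 8)/(0 - 8) = 0.070400
L_1(1.6) = (1.6 - 0)/(2 - 0) × (1.6 - 4)/(2 - 4) × (1.6 - 6)/(2 - 6) × (1.6 - 8)/(2 - 8) = 1.126400
L_2(1.6) = (1.6 - 0)/(4 - 0) × (1.6 - 2)/(4 - 2) × (1.6 - 6)/(4 - 6) × (1.6 - 8)/(4 - 8) = -0.281600
L_3(1.6) = (1.6 - 0)/(6 - 0) × (1.6 - 2)/(6 - 2) × (1.6 - 4)/(6 - 4) × (1.6 - 8)/(6 - 8) = 0.102400
L_4(1.6) = (1.6 - 0)/(8 - 0) × (1.6 - 2)/(8 - 2) × (1.6 - 4)/(8 - 4) × (1.6 - 6)/(8 - 6) = -0.017600

P(1.6) = (-10)×L_0(1.6) + 21×L_1(1.6) + 6×L_2(1.6) + 2×L_3(1.6) + (-7)×L_4(1.6)
P(1.6) = 21.588800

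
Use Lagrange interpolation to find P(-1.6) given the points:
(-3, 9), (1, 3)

Lagrange interpolation formula:
P(x) = Σ yᵢ × Lᵢ(x)
where Lᵢ(x) = Π_{j≠i} (x - xⱼ)/(xᵢ - xⱼ)

L_0(-1.6) = (-1.6 - 1)/(-3 - 1) = 0.650000
L_1(-1.6) = (-1.6 - (-3))/(1 - (-3)) = 0.350000

P(-1.6) = 9×L_0(-1.6) + 3×L_1(-1.6)
P(-1.6) = 6.900000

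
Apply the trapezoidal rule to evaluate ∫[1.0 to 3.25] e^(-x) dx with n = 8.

f(x) = e^(-x)
a = 1.0, b = 3.25, n = 8
h = (b - a)/n = 0.281250

Trapezoidal rule: (h/2)[f(x₀) + 2f(x₁) + 2f(x₂) + ... + f(xₙ)]

x_0 = 1.0000, f(x_0) = 0.367879, coefficient = 1
x_1 = 1.2812, f(x_1) = 0.277690, coefficient = 2
x_2 = 1.5625, f(x_2) = 0.209611, coefficient = 2
x_3 = 1.8438, f(x_3) = 0.158223, coefficient = 2
x_4 = 2.1250, f(x_4) = 0.119433, coefficient = 2
x_5 = 2.4062, f(x_5) = 0.090153, coefficient = 2
x_6 = 2.6875, f(x_6) = 0.068051, coefficient = 2
x_7 = 2.9688, f(x_7) = 0.051367, coefficient = 2
x_8 = 3.2500, f(x_8) = 0.038774, coefficient = 1

I ≈ (0.281250/2) × 2.355710 = 0.331272
Exact value: 0.329105
Error: 0.002167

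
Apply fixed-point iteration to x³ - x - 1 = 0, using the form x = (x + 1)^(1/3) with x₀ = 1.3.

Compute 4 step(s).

Equation: x³ - x - 1 = 0
Fixed-point form: x = (x + 1)^(1/3)
x₀ = 1.3

x_1 = g(1.300000) = 1.320006
x_2 = g(1.320006) = 1.323822
x_3 = g(1.323822) = 1.324548
x_4 = g(1.324548) = 1.324686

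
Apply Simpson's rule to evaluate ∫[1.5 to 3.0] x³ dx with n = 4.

f(x) = x³
a = 1.5, b = 3.0, n = 4
h = (b - a)/n = 0.375000

Simpson's rule: (h/3)[f(x₀) + 4f(x₁) + 2f(x₂) + ... + f(xₙ)]

x_0 = 1.5000, f(x_0) = 3.375000, coefficient = 1
x_1 = 1.8750, f(x_1) = 6.591797, coefficient = 4
x_2 = 2.2500, f(x_2) = 11.390625, coefficient = 2
x_3 = 2.6250, f(x_3) = 18.087891, coefficient = 4
x_4 = 3.0000, f(x_4) = 27.000000, coefficient = 1

I ≈ (0.375000/3) × 151.875000 = 18.984375
Exact value: 18.984375
Error: 0.000000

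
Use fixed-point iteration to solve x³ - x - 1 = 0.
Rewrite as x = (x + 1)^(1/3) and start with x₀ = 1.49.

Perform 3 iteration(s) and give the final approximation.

Equation: x³ - x - 1 = 0
Fixed-point form: x = (x + 1)^(1/3)
x₀ = 1.49

x_1 = g(1.490000) = 1.355397
x_2 = g(1.355397) = 1.330520
x_3 = g(1.330520) = 1.325819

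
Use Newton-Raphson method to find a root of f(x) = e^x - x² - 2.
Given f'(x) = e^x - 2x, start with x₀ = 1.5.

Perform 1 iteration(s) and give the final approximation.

f(x) = e^x - x² - 2
f'(x) = e^x - 2x
x₀ = 1.5

Newton-Raphson formula: x_{n+1} = x_n - f(x_n)/f'(x_n)

Iteration 1:
  f(1.500000) = 0.231689
  f'(1.500000) = 1.481689
  x_1 = 1.500000 - 0.231689/1.481689 = 1.343632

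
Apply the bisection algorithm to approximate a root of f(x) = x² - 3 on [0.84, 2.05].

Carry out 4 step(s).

f(x) = x² - 3
Initial interval: [0.84, 2.05]

Iteration 1:
  c_1 = (0.840000 + 2.050000)/2 = 1.445000
  f(c_1) = f(1.445000) = -0.911975
  f(a) × f(c) ≥ 0, new interval: [1.445000, 2.050000]
Iteration 2:
  c_2 = (1.445000 + 2.050000)/2 = 1.747500
  f(c_2) = f(1.747500) = 0.053756
  f(a) × f(c) < 0, new interval: [1.445000, 1.747500]
Iteration 3:
  c_3 = (1.445000 + 1.747500)/2 = 1.596250
  f(c_3) = f(1.596250) = -0.451986
  f(a) × f(c) ≥ 0, new interval: [1.596250, 1.747500]
Iteration 4:
  c_4 = (1.596250 + 1.747500)/2 = 1.671875
  f(c_4) = f(1.671875) = -0.204834
  f(a) × f(c) ≥ 0, new interval: [1.671875, 1.747500]

After 4 iteration(s), the approximation is c_4 = 1.671875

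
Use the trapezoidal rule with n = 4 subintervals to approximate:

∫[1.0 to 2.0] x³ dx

f(x) = x³
a = 1.0, b = 2.0, n = 4
h = (b - a)/n = 0.250000

Trapezoidal rule: (h/2)[f(x₀) + 2f(x₁) + 2f(x₂) + ... + f(xₙ)]

x_0 = 1.0000, f(x_0) = 1.000000, coefficient = 1
x_1 = 1.2500, f(x_1) = 1.953125, coefficient = 2
x_2 = 1.5000, f(x_2) = 3.375000, coefficient = 2
x_3 = 1.7500, f(x_3) = 5.359375, coefficient = 2
x_4 = 2.0000, f(x_4) = 8.000000, coefficient = 1

I ≈ (0.250000/2) × 30.375000 = 3.796875
Exact value: 3.750000
Error: 0.046875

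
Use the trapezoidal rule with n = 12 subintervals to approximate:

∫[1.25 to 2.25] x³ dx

f(x) = x³
a = 1.25, b = 2.25, n = 12
h = (b - a)/n = 0.083333

Trapezoidal rule: (h/2)[f(x₀) + 2f(x₁) + 2f(x₂) + ... + f(xₙ)]

x_0 = 1.2500, f(x_0) = 1.953125, coefficient = 1
x_1 = 1.3333, f(x_1) = 2.370370, coefficient = 2
x_2 = 1.4167, f(x_2) = 2.843171, coefficient = 2
x_3 = 1.5000, f(x_3) = 3.375000, coefficient = 2
x_4 = 1.5833, f(x_4) = 3.969329, coefficient = 2
x_5 = 1.6667, f(x_5) = 4.629630, coefficient = 2
x_6 = 1.7500, f(x_6) = 5.359375, coefficient = 2
x_7 = 1.8333, f(x_7) = 6.162037, coefficient = 2
x_8 = 1.9167, f(x_8) = 7.041088, coefficient = 2
x_9 = 2.0000, f(x_9) = 8.000000, coefficient = 2
x_10 = 2.0833, f(x_10) = 9.042245, coefficient = 2
x_11 = 2.1667, f(x_11) = 10.171296, coefficient = 2
x_12 = 2.2500, f(x_12) = 11.390625, coefficient = 1

I ≈ (0.083333/2) × 139.270833 = 5.802951
Exact value: 5.796875
Error: 0.006076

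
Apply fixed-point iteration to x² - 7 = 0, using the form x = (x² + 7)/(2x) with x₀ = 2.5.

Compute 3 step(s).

Equation: x² - 7 = 0
Fixed-point form: x = (x² + 7)/(2x)
x₀ = 2.5

x_1 = g(2.500000) = 2.650000
x_2 = g(2.650000) = 2.645755
x_3 = g(2.645755) = 2.645751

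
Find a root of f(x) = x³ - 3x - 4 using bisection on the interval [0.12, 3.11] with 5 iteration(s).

f(x) = x³ - 3x - 4
Initial interval: [0.12, 3.11]

Iteration 1:
  c_1 = (0.120000 + 3.110000)/2 = 1.615000
  f(c_1) = f(1.615000) = -4.632717
  f(a) × f(c) ≥ 0, new interval: [1.615000, 3.110000]
Iteration 2:
  c_2 = (1.615000 + 3.110000)/2 = 2.362500
  f(c_2) = f(2.362500) = 2.098572
  f(a) × f(c) < 0, new interval: [1.615000, 2.362500]
Iteration 3:
  c_3 = (1.615000 + 2.362500)/2 = 1.988750
  f(c_3) = f(1.988750) = -2.100492
  f(a) × f(c) ≥ 0, new interval: [1.988750, 2.362500]
Iteration 4:
  c_4 = (1.988750 + 2.362500)/2 = 2.175625
  f(c_4) = f(2.175625) = -0.228893
  f(a) × f(c) ≥ 0, new interval: [2.175625, 2.362500]
Iteration 5:
  c_5 = (2.175625 + 2.362500)/2 = 2.269062
  f(c_5) = f(2.269062) = 0.875409
  f(a) × f(c) < 0, new interval: [2.175625, 2.269062]

After 5 iteration(s), the approximation is c_5 = 2.269062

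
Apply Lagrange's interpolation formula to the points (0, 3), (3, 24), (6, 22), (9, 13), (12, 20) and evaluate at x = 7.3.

Lagrange interpolation formula:
P(x) = Σ yᵢ × Lᵢ(x)
where Lᵢ(x) = Π_{j≠i} (x - xⱼ)/(xᵢ - xⱼ)

L_0(7.3) = (7.3 - 3)/(0 - 3) × (7.3 - 6)/(0 - 6) × (7.3 - 9)/(0 - 9) × (7.3 - 12)/(0 - 12) = 0.022975
L_1(7.3) = (7.3 - 0)/(3 - 0) × (7.3 - 6)/(3 - 6) × (7.3 - 9)/(3 - 9) × (7.3 - 12)/(3 - 12) = -0.156019
L_2(7.3) = (7.3 - 0)/(6 - 0) × (7.3 - 3)/(6 - 3) × (7.3 - 9)/(6 - 9) × (7.3 - 12)/(6 - 12) = 0.774093
L_3(7.3) = (7.3 - 0)/(9 - 0) × (7.3 - 3)/(9 - 3) × (7.3 - 6)/(9 - 6) × (7.3 - 12)/(9 - 12) = 0.394636
L_4(7.3) = (7.3 - 0)/(12 - 0) × (7.3 - 3)/(12 - 3) × (7.3 - 6)/(12 - 6) × (7.3 - 9)/(12 - 9) = -0.035685

P(7.3) = 3×L_0(7.3) + 24×L_1(7.3) + 22×L_2(7.3) + 13×L_3(7.3) + 20×L_4(7.3)
P(7.3) = 17.771081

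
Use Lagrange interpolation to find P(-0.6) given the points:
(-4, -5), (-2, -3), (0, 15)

Lagrange interpolation formula:
P(x) = Σ yᵢ × Lᵢ(x)
where Lᵢ(x) = Π_{j≠i} (x - xⱼ)/(xᵢ - xⱼ)

L_0(-0.6) = (-0.6 - (-2))/(-4 - (-2)) × (-0.6 - 0)/(-4 - 0) = -0.105000
L_1(-0.6) = (-0.6 - (-4))/(-2 - (-4)) × (-0.6 - 0)/(-2 - 0) = 0.510000
L_2(-0.6) = (-0.6 - (-4))/(0 - (-4)) × (-0.6 - (-2))/(0 - (-2)) = 0.595000

P(-0.6) = (-5)×L_0(-0.6) + (-3)×L_1(-0.6) + 15×L_2(-0.6)
P(-0.6) = 7.920000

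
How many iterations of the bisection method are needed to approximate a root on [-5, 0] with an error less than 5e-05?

We need (b-a)/2^n ≤ 5e-05
(0 - (-5))/2^n ≤ 5e-05
5/2^n ≤ 5e-05
2^n ≥ 100000
n ≥ log₂(100000) = 16.61
n ≥ 17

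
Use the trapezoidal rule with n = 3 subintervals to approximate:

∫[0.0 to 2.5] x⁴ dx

f(x) = x⁴
a = 0.0, b = 2.5, n = 3
h = (b - a)/n = 0.833333

Trapezoidal rule: (h/2)[f(x₀) + 2f(x₁) + 2f(x₂) + ... + f(xₙ)]

x_0 = 0.0000, f(x_0) = 0.000000, coefficient = 1
x_1 = 0.8333, f(x_1) = 0.482253, coefficient = 2
x_2 = 1.6667, f(x_2) = 7.716049, coefficient = 2
x_3 = 2.5000, f(x_3) = 39.062500, coefficient = 1

I ≈ (0.833333/2) × 55.459105 = 23.107960
Exact value: 19.531250
Error: 3.576710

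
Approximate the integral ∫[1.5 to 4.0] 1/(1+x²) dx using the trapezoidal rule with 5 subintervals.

f(x) = 1/(1+x²)
a = 1.5, b = 4.0, n = 5
h = (b - a)/n = 0.500000

Trapezoidal rule: (h/2)[f(x₀) + 2f(x₁) + 2f(x₂) + ... + f(xₙ)]

x_0 = 1.5000, f(x_0) = 0.307692, coefficient = 1
x_1 = 2.0000, f(x_1) = 0.200000, coefficient = 2
x_2 = 2.5000, f(x_2) = 0.137931, coefficient = 2
x_3 = 3.0000, f(x_3) = 0.100000, coefficient = 2
x_4 = 3.5000, f(x_4) = 0.075472, coefficient = 2
x_5 = 4.0000, f(x_5) = 0.058824, coefficient = 1

I ≈ (0.500000/2) × 1.393321 = 0.348330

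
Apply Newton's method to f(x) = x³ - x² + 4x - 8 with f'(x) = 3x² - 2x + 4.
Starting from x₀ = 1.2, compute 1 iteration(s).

f(x) = x³ - x² + 4x - 8
f'(x) = 3x² - 2x + 4
x₀ = 1.2

Newton-Raphson formula: x_{n+1} = x_n - f(x_n)/f'(x_n)

Iteration 1:
  f(1.200000) = -2.912000
  f'(1.200000) = 5.920000
  x_1 = 1.200000 - (-2.912000)/5.920000 = 1.691892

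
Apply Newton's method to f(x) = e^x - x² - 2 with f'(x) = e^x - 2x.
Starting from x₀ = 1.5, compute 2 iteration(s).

f(x) = e^x - x² - 2
f'(x) = e^x - 2x
x₀ = 1.5

Newton-Raphson formula: x_{n+1} = x_n - f(x_n)/f'(x_n)

Iteration 1:
  f(1.500000) = 0.231689
  f'(1.500000) = 1.481689
  x_1 = 1.500000 - 0.231689/1.481689 = 1.343632
Iteration 2:
  f(1.343632) = 0.027592
  f'(1.343632) = 1.145675
  x_2 = 1.343632 - 0.027592/1.145675 = 1.319548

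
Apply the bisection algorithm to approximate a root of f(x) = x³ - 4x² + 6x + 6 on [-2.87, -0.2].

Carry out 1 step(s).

f(x) = x³ - 4x² + 6x + 6
Initial interval: [-2.87, -0.2]

Iteration 1:
  c_1 = (-2.870000 + (-0.200000))/2 = -1.535000
  f(c_1) = f(-1.535000) = -16.251705
  f(a) × f(c) ≥ 0, new interval: [-1.535000, -0.200000]

After 1 iteration(s), the approximation is c_1 = -1.535000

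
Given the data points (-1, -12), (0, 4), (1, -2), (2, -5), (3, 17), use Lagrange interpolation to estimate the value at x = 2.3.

Lagrange interpolation formula:
P(x) = Σ yᵢ × Lᵢ(x)
where Lᵢ(x) = Π_{j≠i} (x - xⱼ)/(xᵢ - xⱼ)

L_0(2.3) = (2.3 - 0)/(-1 - 0) × (2.3 - 1)/(-1 - 1) × (2.3 - 2)/(-1 - 2) × (2.3 - 3)/(-1 - 3) = -0.026162
L_1(2.3) = (2.3 - (-1))/(0 - (-1)) × (2.3 - 1)/(0 - 1) × (2.3 - 2)/(0 - 2) × (2.3 - 3)/(0 - 3) = 0.150150
L_2(2.3) = (2.3 - (-1))/(1 - (-1)) × (2.3 - 0)/(1 - 0) × (2.3 - 2)/(1 - 2) × (2.3 - 3)/(1 - 3) = -0.398475
L_3(2.3) = (2.3 - (-1))/(2 - (-1)) × (2.3 - 0)/(2 - 0) × (2.3 - 1)/(2 - 1) × (2.3 - 3)/(2 - 3) = 1.151150
L_4(2.3) = (2.3 - (-1))/(3 - (-1)) × (2.3 - 0)/(3 - 0) × (2.3 - 1)/(3 - 1) × (2.3 - 2)/(3 - 2) = 0.123337

P(2.3) = (-12)×L_0(2.3) + 4×L_1(2.3) + (-2)×L_2(2.3) + (-5)×L_3(2.3) + 17×L_4(2.3)
P(2.3) = -1.947513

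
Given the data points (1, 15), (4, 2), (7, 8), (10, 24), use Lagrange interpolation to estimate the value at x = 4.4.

Lagrange interpolation formula:
P(x) = Σ yᵢ × Lᵢ(x)
where Lᵢ(x) = Π_{j≠i} (x - xⱼ)/(xᵢ - xⱼ)

L_0(4.4) = (4.4 - 4)/(1 - 4) × (4.4 - 7)/(1 - 7) × (4.4 - 10)/(1 - 10) = -0.035951
L_1(4.4) = (4.4 - 1)/(4 - 1) × (4.4 - 7)/(4 - 7) × (4.4 - 10)/(4 - 10) = 0.916741
L_2(4.4) = (4.4 - 1)/(7 - 1) × (4.4 - 4)/(7 - 4) × (4.4 - 10)/(7 - 10) = 0.141037
L_3(4.4) = (4.4 - 1)/(10 - 1) × (4.4 - 4)/(10 - 4) × (4.4 - 7)/(10 - 7) = -0.021827

P(4.4) = 15×L_0(4.4) + 2×L_1(4.4) + 8×L_2(4.4) + 24×L_3(4.4)
P(4.4) = 1.898667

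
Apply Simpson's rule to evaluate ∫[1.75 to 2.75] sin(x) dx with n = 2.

f(x) = sin(x)
a = 1.75, b = 2.75, n = 2
h = (b - a)/n = 0.500000

Simpson's rule: (h/3)[f(x₀) + 4f(x₁) + 2f(x₂) + ... + f(xₙ)]

x_0 = 1.7500, f(x_0) = 0.983986, coefficient = 1
x_1 = 2.2500, f(x_1) = 0.778073, coefficient = 4
x_2 = 2.7500, f(x_2) = 0.381661, coefficient = 1

I ≈ (0.500000/3) × 4.477940 = 0.746323
Exact value: 0.746056
Error: 0.000267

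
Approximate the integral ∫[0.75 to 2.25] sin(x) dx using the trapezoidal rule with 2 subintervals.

f(x) = sin(x)
a = 0.75, b = 2.25, n = 2
h = (b - a)/n = 0.750000

Trapezoidal rule: (h/2)[f(x₀) + 2f(x₁) + 2f(x₂) + ... + f(xₙ)]

x_0 = 0.7500, f(x_0) = 0.681639, coefficient = 1
x_1 = 1.5000, f(x_1) = 0.997495, coefficient = 2
x_2 = 2.2500, f(x_2) = 0.778073, coefficient = 1

I ≈ (0.750000/2) × 3.454702 = 1.295513
Exact value: 1.359862
Error: 0.064349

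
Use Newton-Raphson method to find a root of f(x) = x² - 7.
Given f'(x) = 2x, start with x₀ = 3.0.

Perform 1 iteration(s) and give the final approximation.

f(x) = x² - 7
f'(x) = 2x
x₀ = 3.0

Newton-Raphson formula: x_{n+1} = x_n - f(x_n)/f'(x_n)

Iteration 1:
  f(3.000000) = 2.000000
  f'(3.000000) = 6.000000
  x_1 = 3.000000 - 2.000000/6.000000 = 2.666667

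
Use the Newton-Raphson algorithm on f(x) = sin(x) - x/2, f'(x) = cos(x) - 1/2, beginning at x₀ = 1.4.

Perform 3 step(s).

f(x) = sin(x) - x/2
f'(x) = cos(x) - 1/2
x₀ = 1.4

Newton-Raphson formula: x_{n+1} = x_n - f(x_n)/f'(x_n)

Iteration 1:
  f(1.400000) = 0.285450
  f'(1.400000) = -0.330033
  x_1 = 1.400000 - 0.285450/(-0.330033) = 2.264913
Iteration 2:
  f(2.264913) = -0.363838
  f'(2.264913) = -1.139707
  x_2 = 2.264913 - (-0.363838)/(-1.139707) = 1.945675
Iteration 3:
  f(1.945675) = -0.042286
  f'(1.945675) = -0.866160
  x_3 = 1.945675 - (-0.042286)/(-0.866160) = 1.896856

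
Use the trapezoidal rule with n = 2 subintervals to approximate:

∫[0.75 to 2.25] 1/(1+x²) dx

f(x) = 1/(1+x²)
a = 0.75, b = 2.25, n = 2
h = (b - a)/n = 0.750000

Trapezoidal rule: (h/2)[f(x₀) + 2f(x₁) + 2f(x₂) + ... + f(xₙ)]

x_0 = 0.7500, f(x_0) = 0.640000, coefficient = 1
x_1 = 1.5000, f(x_1) = 0.307692, coefficient = 2
x_2 = 2.2500, f(x_2) = 0.164948, coefficient = 1

I ≈ (0.750000/2) × 1.420333 = 0.532625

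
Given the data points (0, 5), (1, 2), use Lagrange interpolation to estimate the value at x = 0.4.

Lagrange interpolation formula:
P(x) = Σ yᵢ × Lᵢ(x)
where Lᵢ(x) = Π_{j≠i} (x - xⱼ)/(xᵢ - xⱼ)

L_0(0.4) = (0.4 - 1)/(0 - 1) = 0.600000
L_1(0.4) = (0.4 - 0)/(1 - 0) = 0.400000

P(0.4) = 5×L_0(0.4) + 2×L_1(0.4)
P(0.4) = 3.800000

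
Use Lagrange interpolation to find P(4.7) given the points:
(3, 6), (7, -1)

Lagrange interpolation formula:
P(x) = Σ yᵢ × Lᵢ(x)
where Lᵢ(x) = Π_{j≠i} (x - xⱼ)/(xᵢ - xⱼ)

L_0(4.7) = (4.7 - 7)/(3 - 7) = 0.575000
L_1(4.7) = (4.7 - 3)/(7 - 3) = 0.425000

P(4.7) = 6×L_0(4.7) + (-1)×L_1(4.7)
P(4.7) = 3.025000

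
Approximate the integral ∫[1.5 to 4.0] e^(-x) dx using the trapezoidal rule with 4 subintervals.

f(x) = e^(-x)
a = 1.5, b = 4.0, n = 4
h = (b - a)/n = 0.625000

Trapezoidal rule: (h/2)[f(x₀) + 2f(x₁) + 2f(x₂) + ... + f(xₙ)]

x_0 = 1.5000, f(x_0) = 0.223130, coefficient = 1
x_1 = 2.1250, f(x_1) = 0.119433, coefficient = 2
x_2 = 2.7500, f(x_2) = 0.063928, coefficient = 2
x_3 = 3.3750, f(x_3) = 0.034218, coefficient = 2
x_4 = 4.0000, f(x_4) = 0.018316, coefficient = 1

I ≈ (0.625000/2) × 0.676604 = 0.211439
Exact value: 0.204815
Error: 0.006624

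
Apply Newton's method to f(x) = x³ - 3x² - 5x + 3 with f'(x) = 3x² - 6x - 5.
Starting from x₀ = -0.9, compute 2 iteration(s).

f(x) = x³ - 3x² - 5x + 3
f'(x) = 3x² - 6x - 5
x₀ = -0.9

Newton-Raphson formula: x_{n+1} = x_n - f(x_n)/f'(x_n)

Iteration 1:
  f(-0.900000) = 4.341000
  f'(-0.900000) = 2.830000
  x_1 = -0.900000 - 4.341000/2.830000 = -2.433922
Iteration 2:
  f(-2.433922) = -17.020822
  f'(-2.433922) = 27.375466
  x_2 = -2.433922 - (-17.020822)/27.375466 = -1.812168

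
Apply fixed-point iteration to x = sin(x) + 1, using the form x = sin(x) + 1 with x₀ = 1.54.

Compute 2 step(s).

Equation: x = sin(x) + 1
Fixed-point form: x = sin(x) + 1
x₀ = 1.54

x_1 = g(1.540000) = 1.999526
x_2 = g(1.999526) = 1.909495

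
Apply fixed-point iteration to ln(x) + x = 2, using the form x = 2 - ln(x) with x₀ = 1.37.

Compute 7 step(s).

Equation: ln(x) + x = 2
Fixed-point form: x = 2 - ln(x)
x₀ = 1.37

x_1 = g(1.370000) = 1.685189
x_2 = g(1.685189) = 1.478122
x_3 = g(1.478122) = 1.609228
x_4 = g(1.609228) = 1.524246
x_5 = g(1.524246) = 1.578500
x_6 = g(1.578500) = 1.543525
x_7 = g(1.543525) = 1.565931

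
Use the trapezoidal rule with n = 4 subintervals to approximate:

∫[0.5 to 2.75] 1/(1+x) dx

f(x) = 1/(1+x)
a = 0.5, b = 2.75, n = 4
h = (b - a)/n = 0.562500

Trapezoidal rule: (h/2)[f(x₀) + 2f(x₁) + 2f(x₂) + ... + f(xₙ)]

x_0 = 0.5000, f(x_0) = 0.666667, coefficient = 1
x_1 = 1.0625, f(x_1) = 0.484848, coefficient = 2
x_2 = 1.6250, f(x_2) = 0.380952, coefficient = 2
x_3 = 2.1875, f(x_3) = 0.313725, coefficient = 2
x_4 = 2.7500, f(x_4) = 0.266667, coefficient = 1

I ≈ (0.562500/2) × 3.292386 = 0.925984
Exact value: 0.916291
Error: 0.009693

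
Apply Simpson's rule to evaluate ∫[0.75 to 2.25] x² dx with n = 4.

f(x) = x²
a = 0.75, b = 2.25, n = 4
h = (b - a)/n = 0.375000

Simpson's rule: (h/3)[f(x₀) + 4f(x₁) + 2f(x₂) + ... + f(xₙ)]

x_0 = 0.7500, f(x_0) = 0.562500, coefficient = 1
x_1 = 1.1250, f(x_1) = 1.265625, coefficient = 4
x_2 = 1.5000, f(x_2) = 2.250000, coefficient = 2
x_3 = 1.8750, f(x_3) = 3.515625, coefficient = 4
x_4 = 2.2500, f(x_4) = 5.062500, coefficient = 1

I ≈ (0.375000/3) × 29.250000 = 3.656250
Exact value: 3.656250
Error: 0.000000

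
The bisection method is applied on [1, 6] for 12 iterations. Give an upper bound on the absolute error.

Bisection error bound: |error| ≤ (b-a)/2^n
|error| ≤ (6 - 1)/2^12 = 5/2^12
|error| ≤ 0.0012207031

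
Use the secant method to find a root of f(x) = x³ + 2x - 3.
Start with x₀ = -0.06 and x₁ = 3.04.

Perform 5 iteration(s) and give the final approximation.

f(x) = x³ + 2x - 3
x₀ = -0.06, x₁ = 3.04

Secant formula: x_{n+1} = x_n - f(x_n)(x_n - x_{n-1})/(f(x_n) - f(x_{n-1}))

Iteration 1:
  f(-0.060000) = -3.120216
  f(3.040000) = 31.174464
  x_2 = 3.040000 - 31.174464×(3.040000 - (-0.060000))/(31.174464 - (-3.120216))
       = 0.222046
Iteration 2:
  f(3.040000) = 31.174464
  f(0.222046) = -2.544961
  x_3 = 0.222046 - (-2.544961)×(0.222046 - 3.040000)/(-2.544961 - 31.174464)
       = 0.434730
Iteration 3:
  f(0.222046) = -2.544961
  f(0.434730) = -2.048381
  x_4 = 0.434730 - (-2.048381)×(0.434730 - 0.222046)/(-2.048381 - (-2.544961))
       = 1.312047
Iteration 4:
  f(0.434730) = -2.048381
  f(1.312047) = 1.882738
  x_5 = 1.312047 - 1.882738×(1.312047 - 0.434730)/(1.882738 - (-2.048381))
       = 0.891872
Iteration 5:
  f(1.312047) = 1.882738
  f(0.891872) = -0.506831
  x_6 = 0.891872 - (-0.506831)×(0.891872 - 1.312047)/(-0.506831 - 1.882738)
       = 0.980991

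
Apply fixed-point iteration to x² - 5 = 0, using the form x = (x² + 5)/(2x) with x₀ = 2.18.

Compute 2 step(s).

Equation: x² - 5 = 0
Fixed-point form: x = (x² + 5)/(2x)
x₀ = 2.18

x_1 = g(2.180000) = 2.236789
x_2 = g(2.236789) = 2.236068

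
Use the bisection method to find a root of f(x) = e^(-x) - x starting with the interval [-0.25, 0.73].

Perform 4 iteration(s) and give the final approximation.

f(x) = e^(-x) - x
Initial interval: [-0.25, 0.73]

Iteration 1:
  c_1 = (-0.250000 + 0.730000)/2 = 0.240000
  f(c_1) = f(0.240000) = 0.546628
  f(a) × f(c) ≥ 0, new interval: [0.240000, 0.730000]
Iteration 2:
  c_2 = (0.240000 + 0.730000)/2 = 0.485000
  f(c_2) = f(0.485000) = 0.130697
  f(a) × f(c) ≥ 0, new interval: [0.485000, 0.730000]
Iteration 3:
  c_3 = (0.485000 + 0.730000)/2 = 0.607500
  f(c_3) = f(0.607500) = -0.062789
  f(a) × f(c) < 0, new interval: [0.485000, 0.607500]
Iteration 4:
  c_4 = (0.485000 + 0.607500)/2 = 0.546250
  f(c_4) = f(0.546250) = 0.032867
  f(a) × f(c) ≥ 0, new interval: [0.546250, 0.607500]

After 4 iteration(s), the approximation is c_4 = 0.546250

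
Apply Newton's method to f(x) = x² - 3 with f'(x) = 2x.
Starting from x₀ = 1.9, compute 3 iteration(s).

f(x) = x² - 3
f'(x) = 2x
x₀ = 1.9

Newton-Raphson formula: x_{n+1} = x_n - f(x_n)/f'(x_n)

Iteration 1:
  f(1.900000) = 0.610000
  f'(1.900000) = 3.800000
  x_1 = 1.900000 - 0.610000/3.800000 = 1.739474
Iteration 2:
  f(1.739474) = 0.025769
  f'(1.739474) = 3.478947
  x_2 = 1.739474 - 0.025769/3.478947 = 1.732067
Iteration 3:
  f(1.732067) = 0.000055
  f'(1.732067) = 3.464133
  x_3 = 1.732067 - 0.000055/3.464133 = 1.732051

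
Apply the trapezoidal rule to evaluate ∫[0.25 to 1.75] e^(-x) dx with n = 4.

f(x) = e^(-x)
a = 0.25, b = 1.75, n = 4
h = (b - a)/n = 0.375000

Trapezoidal rule: (h/2)[f(x₀) + 2f(x₁) + 2f(x₂) + ... + f(xₙ)]

x_0 = 0.2500, f(x_0) = 0.778801, coefficient = 1
x_1 = 0.6250, f(x_1) = 0.535261, coefficient = 2
x_2 = 1.0000, f(x_2) = 0.367879, coefficient = 2
x_3 = 1.3750, f(x_3) = 0.252840, coefficient = 2
x_4 = 1.7500, f(x_4) = 0.173774, coefficient = 1

I ≈ (0.375000/2) × 3.264536 = 0.612100
Exact value: 0.605027
Error: 0.007074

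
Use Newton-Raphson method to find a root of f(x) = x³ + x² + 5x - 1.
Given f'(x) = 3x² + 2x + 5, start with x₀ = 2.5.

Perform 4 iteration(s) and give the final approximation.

f(x) = x³ + x² + 5x - 1
f'(x) = 3x² + 2x + 5
x₀ = 2.5

Newton-Raphson formula: x_{n+1} = x_n - f(x_n)/f'(x_n)

Iteration 1:
  f(2.500000) = 33.375000
  f'(2.500000) = 28.750000
  x_1 = 2.500000 - 33.375000/28.750000 = 1.339130
Iteration 2:
  f(1.339130) = 9.890345
  f'(1.339130) = 13.058072
  x_2 = 1.339130 - 9.890345/13.058072 = 0.581718
Iteration 3:
  f(0.581718) = 2.443837
  f'(0.581718) = 7.178624
  x_3 = 0.581718 - 2.443837/7.178624 = 0.241286
Iteration 4:
  f(0.241286) = 0.278694
  f'(0.241286) = 5.657227
  x_4 = 0.241286 - 0.278694/5.657227 = 0.192022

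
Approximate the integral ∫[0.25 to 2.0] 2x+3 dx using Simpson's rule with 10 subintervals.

f(x) = 2x+3
a = 0.25, b = 2.0, n = 10
h = (b - a)/n = 0.175000

Simpson's rule: (h/3)[f(x₀) + 4f(x₁) + 2f(x₂) + ... + f(xₙ)]

x_0 = 0.2500, f(x_0) = 3.500000, coefficient = 1
x_1 = 0.4250, f(x_1) = 3.850000, coefficient = 4
x_2 = 0.6000, f(x_2) = 4.200000, coefficient = 2
x_3 = 0.7750, f(x_3) = 4.550000, coefficient = 4
x_4 = 0.9500, f(x_4) = 4.900000, coefficient = 2
x_5 = 1.1250, f(x_5) = 5.250000, coefficient = 4
x_6 = 1.3000, f(x_6) = 5.600000, coefficient = 2
x_7 = 1.4750, f(x_7) = 5.950000, coefficient = 4
x_8 = 1.6500, f(x_8) = 6.300000, coefficient = 2
x_9 = 1.8250, f(x_9) = 6.650000, coefficient = 4
x_10 = 2.0000, f(x_10) = 7.000000, coefficient = 1

I ≈ (0.175000/3) × 157.500000 = 9.187500
Exact value: 9.187500
Error: 0.000000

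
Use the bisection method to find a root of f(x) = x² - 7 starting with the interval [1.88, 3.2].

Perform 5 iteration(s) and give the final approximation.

f(x) = x² - 7
Initial interval: [1.88, 3.2]

Iteration 1:
  c_1 = (1.880000 + 3.200000)/2 = 2.540000
  f(c_1) = f(2.540000) = -0.548400
  f(a) × f(c) ≥ 0, new interval: [2.540000, 3.200000]
Iteration 2:
  c_2 = (2.540000 + 3.200000)/2 = 2.870000
  f(c_2) = f(2.870000) = 1.236900
  f(a) × f(c) < 0, new interval: [2.540000, 2.870000]
Iteration 3:
  c_3 = (2.540000 + 2.870000)/2 = 2.705000
  f(c_3) = f(2.705000) = 0.317025
  f(a) × f(c) < 0, new interval: [2.540000, 2.705000]
Iteration 4:
  c_4 = (2.540000 + 2.705000)/2 = 2.622500
  f(c_4) = f(2.622500) = -0.122494
  f(a) × f(c) ≥ 0, new interval: [2.622500, 2.705000]
Iteration 5:
  c_5 = (2.622500 + 2.705000)/2 = 2.663750
  f(c_5) = f(2.663750) = 0.095564
  f(a) × f(c) < 0, new interval: [2.622500, 2.663750]

After 5 iteration(s), the approximation is c_5 = 2.663750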